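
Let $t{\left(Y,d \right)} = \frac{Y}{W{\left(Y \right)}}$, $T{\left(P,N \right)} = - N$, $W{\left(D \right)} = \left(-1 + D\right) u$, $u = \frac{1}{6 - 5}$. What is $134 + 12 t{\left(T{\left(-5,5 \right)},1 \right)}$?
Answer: $144$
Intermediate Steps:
$u = 1$ ($u = 1^{-1} = 1$)
$W{\left(D \right)} = -1 + D$ ($W{\left(D \right)} = \left(-1 + D\right) 1 = -1 + D$)
$t{\left(Y,d \right)} = \frac{Y}{-1 + Y}$
$134 + 12 t{\left(T{\left(-5,5 \right)},1 \right)} = 134 + 12 \frac{\left(-1\right) 5}{-1 - 5} = 134 + 12 \left(- \frac{5}{-1 - 5}\right) = 134 + 12 \left(- \frac{5}{-6}\right) = 134 + 12 \left(\left(-5\right) \left(- \frac{1}{6}\right)\right) = 134 + 12 \cdot \frac{5}{6} = 134 + 10 = 144$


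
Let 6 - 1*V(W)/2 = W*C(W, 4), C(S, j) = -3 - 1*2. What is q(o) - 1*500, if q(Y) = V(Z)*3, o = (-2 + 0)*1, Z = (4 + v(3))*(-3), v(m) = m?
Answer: -1094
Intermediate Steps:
C(S, j) = -5 (C(S, j) = -3 - 2 = -5)
Z = -21 (Z = (4 + 3)*(-3) = 7*(-3) = -21)
V(W) = 12 + 10*W (V(W) = 12 - 2*W*(-5) = 12 - (-10)*W = 12 + 10*W)
o = -2 (o = -2*1 = -2)
q(Y) = -594 (q(Y) = (12 + 10*(-21))*3 = (12 - 210)*3 = -198*3 = -594)
q(o) - 1*500 = -594 - 1*500 = -594 - 500 = -1094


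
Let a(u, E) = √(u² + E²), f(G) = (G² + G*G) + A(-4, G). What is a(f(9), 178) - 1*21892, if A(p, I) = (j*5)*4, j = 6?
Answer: -21892 + 2*√27802 ≈ -21559.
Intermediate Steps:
A(p, I) = 120 (A(p, I) = (6*5)*4 = 30*4 = 120)
f(G) = 120 + 2*G² (f(G) = (G² + G*G) + 120 = (G² + G²) + 120 = 2*G² + 120 = 120 + 2*G²)
a(u, E) = √(E² + u²)
a(f(9), 178) - 1*21892 = √(178² + (120 + 2*9²)²) - 1*21892 = √(31684 + (120 + 2*81)²) - 21892 = √(31684 + (120 + 162)²) - 21892 = √(31684 + 282²) - 21892 = √(31684 + 79524) - 21892 = √111208 - 21892 = 2*√27802 - 21892 = -21892 + 2*√27802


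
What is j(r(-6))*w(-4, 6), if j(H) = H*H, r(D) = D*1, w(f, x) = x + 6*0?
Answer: 216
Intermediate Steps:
w(f, x) = x (w(f, x) = x + 0 = x)
r(D) = D
j(H) = H²
j(r(-6))*w(-4, 6) = (-6)²*6 = 36*6 = 216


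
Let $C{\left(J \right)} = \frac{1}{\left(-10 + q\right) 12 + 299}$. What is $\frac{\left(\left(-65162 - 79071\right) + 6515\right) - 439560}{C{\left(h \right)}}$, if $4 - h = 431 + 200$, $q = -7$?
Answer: $-54841410$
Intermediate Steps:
$h = -627$ ($h = 4 - \left(431 + 200\right) = 4 - 631 = -627$)
$C{\left(J \right)} = \frac{1}{95}$ ($C{\left(J \right)} = \frac{1}{\left(-10 - 7\right) 12 + 299} = \frac{1}{\left(-17\right) 12 + 299} = \frac{1}{-204 + 299} = \frac{1}{95}$)
$\frac{\left(\left(-65162 - 79071\right) + 6515\right) - 439560}{C{\left(h \right)}} = \left(\left(\left(-65162 - 79071\right) + 6515\right) - 439560\right) \frac{1}{\frac{1}{95}} = \left(\left(-144233 + 6515\right) - 439560\right) 95 = \left(-137718 - 439560\right) 95 = \left(-577278\right) 95 = -54841410$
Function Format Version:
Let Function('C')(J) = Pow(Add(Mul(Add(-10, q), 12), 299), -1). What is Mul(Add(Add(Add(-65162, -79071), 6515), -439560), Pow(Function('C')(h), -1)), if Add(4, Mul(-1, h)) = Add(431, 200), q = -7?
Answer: -54841410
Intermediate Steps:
h = -627 (h = Add(4, Mul(-1, Add(431, 200))) = Add(4, Mul(-1, 631)) = Add(4, -631) = -627)
Function('C')(J) = Rational(1, 95) (Function('C')(J) = Pow(Add(Mul(Add(-10, -7), 12), 299), -1) = Pow(Add(Mul(-17, 12), 299), -1) = Pow(Add(-204, 299), -1) = Pow(95, -1) = Rational(1, 95))
Mul(Add(Add(Add(-65162, -79071), 6515), -439560), Pow(Function('C')(h), -1)) = Mul(Add(Add(Add(-65162, -79071), 6515), -439560), Pow(Rational(1, 95), -1)) = Mul(Add(Add(-144233, 6515), -439560), 95) = Mul(Add(-137718, -439560), 95) = Mul(-577278, 95) = -54841410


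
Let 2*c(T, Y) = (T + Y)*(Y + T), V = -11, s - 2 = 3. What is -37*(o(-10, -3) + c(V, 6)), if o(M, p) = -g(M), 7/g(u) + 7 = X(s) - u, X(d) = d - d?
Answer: -2257/6 ≈ -376.17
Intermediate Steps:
s = 5 (s = 2 + 3 = 5)
X(d) = 0
c(T, Y) = (T + Y)²/2 (c(T, Y) = ((T + Y)*(Y + T))/2 = ((T + Y)*(T + Y))/2 = (T + Y)²/2)
g(u) = 7/(-7 - u) (g(u) = 7/(-7 + (0 - u)) = 7/(-7 - u))
o(M, p) = 7/(7 + M) (o(M, p) = -(-7)/(7 + M) = 7/(7 + M))
-37*(o(-10, -3) + c(V, 6)) = -37*(7/(7 - 10) + (-11 + 6)²/2) = -37*(7/(-3) + (½)*(-5)²) = -37*(7*(-⅓) + (½)*25) = -37*(-7/3 + 25/2) = -37*61/6 = -2257/6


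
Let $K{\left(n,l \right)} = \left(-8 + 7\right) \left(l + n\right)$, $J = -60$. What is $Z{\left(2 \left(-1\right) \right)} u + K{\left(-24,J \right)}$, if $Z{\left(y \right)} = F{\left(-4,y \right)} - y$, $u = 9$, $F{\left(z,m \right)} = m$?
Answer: $84$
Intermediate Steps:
$K{\left(n,l \right)} = - l - n$ ($K{\left(n,l \right)} = - (l + n) = - l - n$)
$Z{\left(y \right)} = 0$ ($Z{\left(y \right)} = y - y = 0$)
$Z{\left(2 \left(-1\right) \right)} u + K{\left(-24,J \right)} = 0 \cdot 9 - -84 = 0 + \left(60 + 24\right) = 0 + 84 = 84$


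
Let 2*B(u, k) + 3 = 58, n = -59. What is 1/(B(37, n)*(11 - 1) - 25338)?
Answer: -1/25063 ≈ -3.9899e-5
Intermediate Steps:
B(u, k) = 55/2 (B(u, k) = -3/2 + (1/2)*58 = -3/2 + 29 = 55/2)
1/(B(37, n)*(11 - 1) - 25338) = 1/(55*(11 - 1)/2 - 25338) = 1/((55/2)*10 - 25338) = 1/(275 - 25338) = 1/(-25063) = -1/25063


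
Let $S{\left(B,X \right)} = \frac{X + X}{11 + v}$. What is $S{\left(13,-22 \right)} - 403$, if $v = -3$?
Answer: $- \frac{817}{2} \approx -408.5$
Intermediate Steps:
$S{\left(B,X \right)} = \frac{X}{4}$ ($S{\left(B,X \right)} = \frac{X + X}{11 - 3} = \frac{2 X}{8} = 2 X \frac{1}{8} = \frac{X}{4}$)
$S{\left(13,-22 \right)} - 403 = \frac{1}{4} \left(-22\right) - 403 = - \frac{11}{2} - 403 = - \frac{817}{2}$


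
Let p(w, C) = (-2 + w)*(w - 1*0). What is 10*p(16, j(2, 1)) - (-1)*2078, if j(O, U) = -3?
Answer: 4318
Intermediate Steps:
p(w, C) = w*(-2 + w) (p(w, C) = (-2 + w)*(w + 0) = (-2 + w)*w = w*(-2 + w))
10*p(16, j(2, 1)) - (-1)*2078 = 10*(16*(-2 + 16)) - (-1)*2078 = 10*(16*14) - 1*(-2078) = 10*224 + 2078 = 2240 + 2078 = 4318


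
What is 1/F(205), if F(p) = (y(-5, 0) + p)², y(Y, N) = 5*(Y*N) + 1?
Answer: 1/42436 ≈ 2.3565e-5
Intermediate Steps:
y(Y, N) = 1 + 5*N*Y (y(Y, N) = 5*(N*Y) + 1 = 5*N*Y + 1 = 1 + 5*N*Y)
F(p) = (1 + p)² (F(p) = ((1 + 5*0*(-5)) + p)² = ((1 + 0) + p)² = (1 + p)²)
1/F(205) = 1/((1 + 205)²) = 1/(206²) = 1/42436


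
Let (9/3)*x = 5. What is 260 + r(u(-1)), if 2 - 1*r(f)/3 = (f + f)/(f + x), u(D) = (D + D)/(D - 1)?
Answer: 1055/4 ≈ 263.75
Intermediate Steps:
x = 5/3 (x = (1/3)*5 = 5/3 ≈ 1.6667)
u(D) = 2*D/(-1 + D) (u(D) = (2*D)/(-1 + D) = 2*D/(-1 + D))
r(f) = 6 - 6*f/(5/3 + f) (r(f) = 6 - 3*(f + f)/(f + 5/3) = 6 - 3*2*f/(5/3 + f) = 6 - 6*f/(5/3 + f))
260 + r(u(-1)) = 260 + 30/(5 + 3*(2*(-1)/(-1 - 1))) = 260 + 30/(5 + 3*(2*(-1)/(-2))) = 260 + 30/(5 + 3*(2*(-1)*(-1/2))) = 260 + 30/(5 + 3*1) = 260 + 30/(5 + 3) = 260 + 30/8 = 260 + 30*(1/8) = 260 + 15/4 = 1055/4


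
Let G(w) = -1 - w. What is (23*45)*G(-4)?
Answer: 3105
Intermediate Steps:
(23*45)*G(-4) = (23*45)*(-1 - 1*(-4)) = 1035*(-1 + 4) = 1035*3 = 3105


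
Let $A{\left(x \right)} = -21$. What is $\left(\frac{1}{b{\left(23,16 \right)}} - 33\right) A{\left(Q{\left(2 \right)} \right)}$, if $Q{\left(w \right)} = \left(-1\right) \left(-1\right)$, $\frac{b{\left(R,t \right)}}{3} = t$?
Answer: $\frac{11081}{16} \approx 692.56$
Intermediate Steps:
$b{\left(R,t \right)} = 3 t$
$Q{\left(w \right)} = 1$
$\left(\frac{1}{b{\left(23,16 \right)}} - 33\right) A{\left(Q{\left(2 \right)} \right)} = \left(\frac{1}{3 \cdot 16} - 33\right) \left(-21\right) = \left(\frac{1}{48} - 33\right) \left(-21\right) = \left(- \frac{1583}{48}\right) \left(-21\right) = \frac{11081}{16}$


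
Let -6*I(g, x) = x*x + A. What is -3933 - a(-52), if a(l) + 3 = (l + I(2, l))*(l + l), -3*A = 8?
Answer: -505450/9 ≈ -56161.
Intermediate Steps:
A = -8/3 (A = -1/3*8 = -8/3 ≈ -2.6667)
I(g, x) = 4/9 - x**2/6 (I(g, x) = -(x*x - 8/3)/6 = -(x**2 - 8/3)/6 = -(-8/3 + x**2)/6 = 4/9 - x**2/6)
a(l) = -3 + 2*l*(4/9 + l - l**2/6) (a(l) = -3 + (l + (4/9 - l**2/6))*(l + l) = -3 + (4/9 + l - l**2/6)*(2*l) = -3 + 2*l*(4/9 + l - l**2/6))
-3933 - a(-52) = -3933 - (-3 + 2*(-52)**2 - 1/9*(-52)*(-8 + 3*(-52)**2)) = -3933 - (-3 + 2*2704 - 1/9*(-52)*(-8 + 3*2704)) = -3933 - (-3 + 5408 - 1/9*(-52)*(-8 + 8112)) = -3933 - (-3 + 5408 - 1/9*(-52)*8104) = -3933 - (-3 + 5408 + 421408/9) = -3933 - 1*470053/9 = -3933 - 470053/9 = -505450/9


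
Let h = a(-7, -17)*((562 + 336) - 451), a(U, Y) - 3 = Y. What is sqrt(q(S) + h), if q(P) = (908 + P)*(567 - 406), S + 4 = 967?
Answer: sqrt(294973) ≈ 543.11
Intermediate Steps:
a(U, Y) = 3 + Y
S = 963 (S = -4 + 967 = 963)
h = -6258 (h = (3 - 17)*((562 + 336) - 451) = -14*(898 - 451) = -14*447 = -6258)
q(P) = 146188 + 161*P (q(P) = (908 + P)*161 = 146188 + 161*P)
sqrt(q(S) + h) = sqrt((146188 + 161*963) - 6258) = sqrt((146188 + 155043) - 6258) = sqrt(301231 - 6258) = sqrt(294973)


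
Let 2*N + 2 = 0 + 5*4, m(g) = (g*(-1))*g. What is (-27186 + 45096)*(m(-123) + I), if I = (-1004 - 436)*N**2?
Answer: -2359982790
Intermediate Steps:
m(g) = -g**2 (m(g) = (-g)*g = -g**2)
N = 9 (N = -1 + (0 + 5*4)/2 = -1 + (0 + 20)/2 = -1 + (1/2)*20 = -1 + 10 = 9)
I = -116640 (I = (-1004 - 436)*9**2 = -1440*81 = -116640)
(-27186 + 45096)*(m(-123) + I) = (-27186 + 45096)*(-1*(-123)**2 - 116640) = 17910*(-1*15129 - 116640) = 17910*(-15129 - 116640) = 17910*(-131769) = -2359982790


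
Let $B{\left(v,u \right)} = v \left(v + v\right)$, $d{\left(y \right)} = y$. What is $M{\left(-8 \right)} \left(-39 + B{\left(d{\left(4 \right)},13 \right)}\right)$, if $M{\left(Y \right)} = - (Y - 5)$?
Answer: $-91$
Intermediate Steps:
$B{\left(v,u \right)} = 2 v^{2}$ ($B{\left(v,u \right)} = v 2 v = 2 v^{2}$)
$M{\left(Y \right)} = 5 - Y$ ($M{\left(Y \right)} = - (-5 + Y) = 5 - Y$)
$M{\left(-8 \right)} \left(-39 + B{\left(d{\left(4 \right)},13 \right)}\right) = \left(5 - -8\right) \left(-39 + 2 \cdot 4^{2}\right) = \left(5 + 8\right) \left(-39 + 2 \cdot 16\right) = 13 \left(-39 + 32\right) = 13 \left(-7\right) = -91$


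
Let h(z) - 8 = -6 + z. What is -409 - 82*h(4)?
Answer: -901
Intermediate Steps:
h(z) = 2 + z (h(z) = 8 + (-6 + z) = 2 + z)
-409 - 82*h(4) = -409 - 82*(2 + 4) = -409 - 82*6 = -409 - 492 = -901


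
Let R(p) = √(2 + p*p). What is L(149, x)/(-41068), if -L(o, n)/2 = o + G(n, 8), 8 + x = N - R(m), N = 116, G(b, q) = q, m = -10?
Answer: 157/20534 ≈ 0.0076459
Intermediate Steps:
R(p) = √(2 + p²)
x = 108 - √102 (x = -8 + (116 - √(2 + (-10)²)) = -8 + (116 - √(2 + 100)) = -8 + (116 - √102) = 108 - √102 ≈ 97.901)
L(o, n) = -16 - 2*o (L(o, n) = -2*(o + 8) = -2*(8 + o) = -16 - 2*o)
L(149, x)/(-41068) = (-16 - 2*149)/(-41068) = (-16 - 298)*(-1/41068) = -314*(-1/41068) = 157/20534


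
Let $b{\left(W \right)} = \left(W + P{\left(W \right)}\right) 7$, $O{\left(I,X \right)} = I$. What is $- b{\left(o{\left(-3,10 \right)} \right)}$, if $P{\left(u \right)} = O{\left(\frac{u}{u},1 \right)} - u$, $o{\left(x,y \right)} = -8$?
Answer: $-7$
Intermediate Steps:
$P{\left(u \right)} = 1 - u$ ($P{\left(u \right)} = \frac{u}{u} - u = 1 - u$)
$b{\left(W \right)} = 7$ ($b{\left(W \right)} = \left(W - \left(-1 + W\right)\right) 7 = 1 \cdot 7 = 7$)
$- b{\left(o{\left(-3,10 \right)} \right)} = \left(-1\right) 7 = -7$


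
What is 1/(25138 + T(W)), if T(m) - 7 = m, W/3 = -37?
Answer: 1/25034 ≈ 3.9946e-5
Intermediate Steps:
W = -111 (W = 3*(-37) = -111)
T(m) = 7 + m
1/(25138 + T(W)) = 1/(25138 + (7 - 111)) = 1/(25138 - 104) = 1/25034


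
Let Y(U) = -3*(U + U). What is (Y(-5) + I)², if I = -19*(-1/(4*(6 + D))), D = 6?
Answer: 2128681/2304 ≈ 923.91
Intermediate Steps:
Y(U) = -6*U
I = 19/48 (I = -19*(-1/(4*(6 + 6))) = -19/((-4*12)) = -19/(-48) = -19*(-1/48) = 19/48 ≈ 0.39583)
(Y(-5) + I)² = (-6*(-5) + 19/48)² = (30 + 19/48)² = (1459/48)² = 2128681/2304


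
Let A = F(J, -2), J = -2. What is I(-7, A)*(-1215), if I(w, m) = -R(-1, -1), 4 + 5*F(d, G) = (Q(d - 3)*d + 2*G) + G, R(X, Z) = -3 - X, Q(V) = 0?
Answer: -2430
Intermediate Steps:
F(d, G) = -⅘ + 3*G/5 (F(d, G) = -⅘ + ((0*d + 2*G) + G)/5 = -⅘ + ((0 + 2*G) + G)/5 = -⅘ + (2*G + G)/5 = -⅘ + (3*G)/5 = -⅘ + 3*G/5)
A = -2 (A = -⅘ + (⅗)*(-2) = -⅘ - 6/5 = -2)
I(w, m) = 2 (I(w, m) = -(-3 - 1*(-1)) = -(-3 + 1) = -1*(-2) = 2)
I(-7, A)*(-1215) = 2*(-1215) = -2430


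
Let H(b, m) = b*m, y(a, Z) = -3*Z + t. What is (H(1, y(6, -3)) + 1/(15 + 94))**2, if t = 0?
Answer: 964324/11881 ≈ 81.165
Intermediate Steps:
y(a, Z) = -3*Z (y(a, Z) = -3*Z + 0 = -3*Z)
(H(1, y(6, -3)) + 1/(15 + 94))**2 = (1*(-3*(-3)) + 1/(15 + 94))**2 = (1*9 + 1/109)**2 = (9 + 1/109)**2 = (982/109)**2 = 964324/11881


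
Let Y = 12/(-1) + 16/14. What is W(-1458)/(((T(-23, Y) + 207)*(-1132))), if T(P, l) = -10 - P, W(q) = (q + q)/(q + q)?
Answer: -1/249040 ≈ -4.0154e-6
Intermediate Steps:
Y = -76/7 (Y = 12*(-1) + 16*(1/14) = -12 + 8/7 = -76/7 ≈ -10.857)
W(q) = 1 (W(q) = (2*q)/((2*q)) = (2*q)*(1/(2*q)) = 1)
W(-1458)/(((T(-23, Y) + 207)*(-1132))) = 1/(((-10 - 1*(-23)) + 207)*(-1132)) = 1/(((-10 + 23) + 207)*(-1132)) = 1/((13 + 207)*(-1132)) = 1/(220*(-1132)) = 1/(-249040) = 1*(-1/249040) = -1/249040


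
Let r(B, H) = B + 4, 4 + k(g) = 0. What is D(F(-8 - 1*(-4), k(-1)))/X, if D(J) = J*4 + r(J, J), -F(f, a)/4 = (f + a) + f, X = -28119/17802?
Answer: -1447896/9373 ≈ -154.48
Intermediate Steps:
k(g) = -4 (k(g) = -4 + 0 = -4)
X = -9373/5934 (X = -28119*1/17802 = -9373/5934 ≈ -1.5795)
r(B, H) = 4 + B
F(f, a) = -8*f - 4*a (F(f, a) = -4*((f + a) + f) = -4*((a + f) + f) = -4*(a + 2*f) = -8*f - 4*a)
D(J) = 4 + 5*J (D(J) = J*4 + (4 + J) = 4*J + (4 + J) = 4 + 5*J)
D(F(-8 - 1*(-4), k(-1)))/X = (4 + 5*(-8*(-8 - 1*(-4)) - 4*(-4)))/(-9373/5934) = (4 + 5*(-8*(-8 + 4) + 16))*(-5934/9373) = (4 + 5*(-8*(-4) + 16))*(-5934/9373) = (4 + 5*(32 + 16))*(-5934/9373) = (4 + 5*48)*(-5934/9373) = (4 + 240)*(-5934/9373) = 244*(-5934/9373) = -1447896/9373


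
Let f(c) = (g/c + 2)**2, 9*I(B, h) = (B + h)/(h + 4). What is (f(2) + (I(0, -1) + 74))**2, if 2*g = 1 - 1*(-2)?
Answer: 1240377961/186624 ≈ 6646.4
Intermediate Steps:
I(B, h) = (B + h)/(9*(4 + h)) (I(B, h) = ((B + h)/(h + 4))/9 = ((B + h)/(4 + h))/9 = (B + h)/(9*(4 + h)))
g = 3/2 (g = (1 - 1*(-2))/2 = (1 + 2)/2 = (1/2)*3 = 3/2 ≈ 1.5000)
f(c) = (2 + 3/(2*c))**2 (f(c) = (3/(2*c) + 2)**2 = (2 + 3/(2*c))**2)
(f(2) + (I(0, -1) + 74))**2 = ((1/4)*(3 + 4*2)**2/2**2 + ((0 - 1)/(9*(4 - 1)) + 74))**2 = ((1/4)*(1/4)*(3 + 8)**2 + ((1/9)*(-1)/3 + 74))**2 = ((1/4)*(1/4)*11**2 + ((1/9)*(1/3)*(-1) + 74))**2 = ((1/4)*(1/4)*121 + (-1/27 + 74))**2 = (121/16 + 1997/27)**2 = (35219/432)**2 = 1240377961/186624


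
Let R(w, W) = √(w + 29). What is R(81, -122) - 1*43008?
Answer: -43008 + √110 ≈ -42998.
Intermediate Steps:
R(w, W) = √(29 + w)
R(81, -122) - 1*43008 = √(29 + 81) - 1*43008 = √110 - 43008 = -43008 + √110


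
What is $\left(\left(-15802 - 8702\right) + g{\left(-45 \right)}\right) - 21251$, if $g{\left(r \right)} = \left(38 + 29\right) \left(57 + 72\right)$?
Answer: $-37112$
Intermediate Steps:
$g{\left(r \right)} = 8643$ ($g{\left(r \right)} = 67 \cdot 129 = 8643$)
$\left(\left(-15802 - 8702\right) + g{\left(-45 \right)}\right) - 21251 = \left(\left(-15802 - 8702\right) + 8643\right) - 21251 = \left(-24504 + 8643\right) - 21251 = -15861 - 21251 = -37112$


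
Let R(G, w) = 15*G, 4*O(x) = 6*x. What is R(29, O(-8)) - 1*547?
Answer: -112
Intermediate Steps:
O(x) = 3*x/2 (O(x) = (6*x)/4 = 3*x/2)
R(29, O(-8)) - 1*547 = 15*29 - 1*547 = 435 - 547 = -112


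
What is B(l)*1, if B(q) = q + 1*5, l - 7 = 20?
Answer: 32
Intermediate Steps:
l = 27 (l = 7 + 20 = 27)
B(q) = 5 + q (B(q) = q + 5 = 5 + q)
B(l)*1 = (5 + 27)*1 = 32*1 = 32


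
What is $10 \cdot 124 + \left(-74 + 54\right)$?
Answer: $1220$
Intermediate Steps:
$10 \cdot 124 + \left(-74 + 54\right) = 1240 - 20 = 1220$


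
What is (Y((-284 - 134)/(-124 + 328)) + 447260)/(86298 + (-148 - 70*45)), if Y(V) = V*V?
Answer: 4653336721/863532000 ≈ 5.3887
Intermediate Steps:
Y(V) = V²
(Y((-284 - 134)/(-124 + 328)) + 447260)/(86298 + (-148 - 70*45)) = (((-284 - 134)/(-124 + 328))² + 447260)/(86298 + (-148 - 70*45)) = ((-418/204)² + 447260)/(86298 + (-148 - 3150)) = ((-418*1/204)² + 447260)/(86298 - 3298) = ((-209/102)² + 447260)/83000 = (43681/10404 + 447260)*(1/83000) = (4653336721/10404)*(1/83000) = 4653336721/863532000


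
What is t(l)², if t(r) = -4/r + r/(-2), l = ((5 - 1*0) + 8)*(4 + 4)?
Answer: 1830609/676 ≈ 2708.0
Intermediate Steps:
l = 104 (l = ((5 + 0) + 8)*8 = (5 + 8)*8 = 13*8 = 104)
t(r) = -4/r - r/2 (t(r) = -4/r + r*(-½) = -4/r - r/2)
t(l)² = (-4/104 - ½*104)² = (-4*1/104 - 52)² = (-1/26 - 52)² = (-1353/26)² = 1830609/676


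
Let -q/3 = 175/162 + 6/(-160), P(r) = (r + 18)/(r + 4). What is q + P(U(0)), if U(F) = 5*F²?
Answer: 2963/2160 ≈ 1.3718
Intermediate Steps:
P(r) = (18 + r)/(4 + r)
q = -6757/2160 (q = -3*(175/162 + 6/(-160)) = -3*(175*(1/162) + 6*(-1/160)) = -3*(175/162 - 3/80) = -3*6757/6480 = -6757/2160 ≈ -3.1282)
q + P(U(0)) = -6757/2160 + (18 + 5*0²)/(4 + 5*0²) = -6757/2160 + (18 + 5*0)/(4 + 5*0) = -6757/2160 + (18 + 0)/(4 + 0) = -6757/2160 + 18/4 = -6757/2160 + (¼)*18 = -6757/2160 + 9/2 = 2963/2160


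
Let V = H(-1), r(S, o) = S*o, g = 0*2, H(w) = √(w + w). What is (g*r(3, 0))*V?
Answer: 0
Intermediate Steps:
H(w) = √2*√w (H(w) = √(2*w) = √2*√w)
g = 0
V = I*√2 (V = √2*√(-1) = √2*I = I*√2 ≈ 1.4142*I)
(g*r(3, 0))*V = (0*(3*0))*(I*√2) = (0*0)*(I*√2) = 0*(I*√2) = 0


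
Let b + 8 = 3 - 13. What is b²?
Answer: 324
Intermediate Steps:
b = -18 (b = -8 + (3 - 13) = -8 - 10 = -18)
b² = (-18)² = 324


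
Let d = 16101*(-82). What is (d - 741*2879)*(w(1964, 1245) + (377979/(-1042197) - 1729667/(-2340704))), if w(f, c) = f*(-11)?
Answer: 60670327898877112837383/813158228896 ≈ 7.4611e+10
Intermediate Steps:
w(f, c) = -11*f
d = -1320282
(d - 741*2879)*(w(1964, 1245) + (377979/(-1042197) - 1729667/(-2340704))) = (-1320282 - 741*2879)*(-11*1964 + (377979/(-1042197) - 1729667/(-2340704))) = (-1320282 - 2133339)*(-21604 + (377979*(-1/1042197) - 1729667*(-1/2340704))) = -3453621*(-21604 + (-125993/347399 + 1729667/2340704)) = -3453621*(-21604 + 305972267061/813158228896) = -3453621*(-17567164404802123/813158228896) = 60670327898877112837383/813158228896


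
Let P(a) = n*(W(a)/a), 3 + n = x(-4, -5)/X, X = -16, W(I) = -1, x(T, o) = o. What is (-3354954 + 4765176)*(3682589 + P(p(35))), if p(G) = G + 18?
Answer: 2201945672817165/424 ≈ 5.1933e+12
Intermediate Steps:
p(G) = 18 + G
n = -43/16 (n = -3 - 5/(-16) = -3 - 5*(-1/16) = -3 + 5/16 = -43/16 ≈ -2.6875)
P(a) = 43/(16*a) (P(a) = -(-43)/(16*a) = 43/(16*a))
(-3354954 + 4765176)*(3682589 + P(p(35))) = (-3354954 + 4765176)*(3682589 + 43/(16*(18 + 35))) = 1410222*(3682589 + (43/16)/53) = 1410222*(3682589 + (43/16)*(1/53)) = 1410222*(3682589 + 43/848) = 1410222*(3122835515/848) = 2201945672817165/424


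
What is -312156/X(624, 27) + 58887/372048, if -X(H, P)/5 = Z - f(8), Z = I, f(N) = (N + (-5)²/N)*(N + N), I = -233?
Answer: -12890666967/84950960 ≈ -151.74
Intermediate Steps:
f(N) = 2*N*(N + 25/N) (f(N) = (N + 25/N)*(2*N) = 2*N*(N + 25/N))
Z = -233
X(H, P) = 2055 (X(H, P) = -5*(-233 - (50 + 2*8²)) = -5*(-233 - (50 + 2*64)) = -5*(-233 - (50 + 128)) = -5*(-233 - 1*178) = -5*(-233 - 178) = -5*(-411) = 2055)
-312156/X(624, 27) + 58887/372048 = -312156/2055 + 58887/372048 = -312156*1/2055 + 58887*(1/372048) = -104052/685 + 19629/124016 = -12890666967/84950960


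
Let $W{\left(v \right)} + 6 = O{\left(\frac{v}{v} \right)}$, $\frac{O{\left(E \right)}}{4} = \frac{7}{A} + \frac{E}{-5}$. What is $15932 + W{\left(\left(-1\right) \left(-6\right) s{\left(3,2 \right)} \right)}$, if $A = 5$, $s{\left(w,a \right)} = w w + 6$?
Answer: $\frac{79654}{5} \approx 15931.0$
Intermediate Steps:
$s{\left(w,a \right)} = 6 + w^{2}$ ($s{\left(w,a \right)} = w^{2} + 6 = 6 + w^{2}$)
$O{\left(E \right)} = \frac{28}{5} - \frac{4 E}{5}$ ($O{\left(E \right)} = 4 \left(\frac{7}{5} + \frac{E}{-5}\right) = 4 \left(7 \cdot \frac{1}{5} + E \left(- \frac{1}{5}\right)\right) = 4 \left(\frac{7}{5} - \frac{E}{5}\right) = \frac{28}{5} - \frac{4 E}{5}$)
$W{\left(v \right)} = - \frac{6}{5}$ ($W{\left(v \right)} = -6 + \left(\frac{28}{5} - \frac{4 \frac{v}{v}}{5}\right) = -6 + \left(\frac{28}{5} - \frac{4}{5}\right) = -6 + \frac{24}{5} = - \frac{6}{5}$)
$15932 + W{\left(\left(-1\right) \left(-6\right) s{\left(3,2 \right)} \right)} = 15932 - \frac{6}{5} = \frac{79654}{5}$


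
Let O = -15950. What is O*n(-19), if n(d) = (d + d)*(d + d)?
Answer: -23031800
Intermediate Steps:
n(d) = 4*d² (n(d) = (2*d)*(2*d) = 4*d²)
O*n(-19) = -63800*(-19)² = -63800*361 = -15950*1444 = -23031800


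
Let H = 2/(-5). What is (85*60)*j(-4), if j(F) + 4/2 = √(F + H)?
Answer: -10200 + 1020*I*√110 ≈ -10200.0 + 10698.0*I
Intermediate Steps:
H = -⅖ (H = 2*(-⅕) = -⅖ ≈ -0.40000)
j(F) = -2 + √(-⅖ + F) (j(F) = -2 + √(F - ⅖) = -2 + √(-⅖ + F))
(85*60)*j(-4) = (85*60)*(-2 + √(-10 + 25*(-4))/5) = 5100*(-2 + √(-10 - 100)/5) = 5100*(-2 + √(-110)/5) = 5100*(-2 + (I*√110)/5) = 5100*(-2 + I*√110/5) = -10200 + 1020*I*√110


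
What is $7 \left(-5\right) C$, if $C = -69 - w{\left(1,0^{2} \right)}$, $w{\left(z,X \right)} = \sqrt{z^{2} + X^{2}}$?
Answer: $2450$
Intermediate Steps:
$w{\left(z,X \right)} = \sqrt{X^{2} + z^{2}}$
$C = -70$ ($C = -69 - \sqrt{\left(0^{2}\right)^{2} + 1^{2}} = -69 - \sqrt{0^{2} + 1} = -69 - \sqrt{0 + 1} = -69 - \sqrt{1} = -69 - 1 = -70$)
$7 \left(-5\right) C = 7 \left(-5\right) \left(-70\right) = \left(-35\right) \left(-70\right) = 2450$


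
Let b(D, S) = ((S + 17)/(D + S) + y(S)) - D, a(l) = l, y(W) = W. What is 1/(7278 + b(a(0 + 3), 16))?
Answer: 19/138562 ≈ 0.00013712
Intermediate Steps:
b(D, S) = S - D + (17 + S)/(D + S) (b(D, S) = ((S + 17)/(D + S) + S) - D = ((17 + S)/(D + S) + S) - D = (S + (17 + S)/(D + S)) - D = S - D + (17 + S)/(D + S))
1/(7278 + b(a(0 + 3), 16)) = 1/(7278 + (17 + 16 + 16² - (0 + 3)²)/((0 + 3) + 16)) = 1/(7278 + (17 + 16 + 256 - 1*3²)/(3 + 16)) = 1/(7278 + (17 + 16 + 256 - 1*9)/19) = 1/(7278 + (17 + 16 + 256 - 9)/19) = 1/(7278 + (1/19)*280) = 1/(7278 + 280/19) = 1/(138562/19) = 19/138562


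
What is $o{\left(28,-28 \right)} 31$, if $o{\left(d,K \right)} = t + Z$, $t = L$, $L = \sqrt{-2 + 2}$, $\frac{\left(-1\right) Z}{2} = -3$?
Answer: $186$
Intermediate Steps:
$Z = 6$ ($Z = \left(-2\right) \left(-3\right) = 6$)
$L = 0$ ($L = \sqrt{0} = 0$)
$t = 0$
$o{\left(d,K \right)} = 6$ ($o{\left(d,K \right)} = 0 + 6 = 6$)
$o{\left(28,-28 \right)} 31 = 6 \cdot 31 = 186$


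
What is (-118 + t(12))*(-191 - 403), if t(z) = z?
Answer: 62964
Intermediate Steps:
(-118 + t(12))*(-191 - 403) = (-118 + 12)*(-191 - 403) = -106*(-594) = 62964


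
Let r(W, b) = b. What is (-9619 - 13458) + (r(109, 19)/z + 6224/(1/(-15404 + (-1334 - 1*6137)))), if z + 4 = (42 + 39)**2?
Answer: -933697633870/6557 ≈ -1.4240e+8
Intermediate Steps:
z = 6557 (z = -4 + (42 + 39)**2 = -4 + 81**2 = -4 + 6561 = 6557)
(-9619 - 13458) + (r(109, 19)/z + 6224/(1/(-15404 + (-1334 - 1*6137)))) = (-9619 - 13458) + (19/6557 + 6224/(1/(-15404 + (-1334 - 1*6137)))) = -23077 + (19*(1/6557) + 6224/(1/(-15404 + (-1334 - 6137)))) = -23077 + (19/6557 + 6224/(1/(-15404 - 7471))) = -23077 + (19/6557 + 6224/(1/(-22875))) = -23077 + (19/6557 + 6224/(-1/22875)) = -23077 + (19/6557 + 6224*(-22875)) = -23077 + (19/6557 - 142374000) = -23077 - 933546317981/6557 = -933697633870/6557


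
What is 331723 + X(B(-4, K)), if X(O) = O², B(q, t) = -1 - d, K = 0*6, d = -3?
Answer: 331727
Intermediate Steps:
K = 0
B(q, t) = 2 (B(q, t) = -1 - 1*(-3) = -1 + 3 = 2)
331723 + X(B(-4, K)) = 331723 + 2² = 331723 + 4 = 331727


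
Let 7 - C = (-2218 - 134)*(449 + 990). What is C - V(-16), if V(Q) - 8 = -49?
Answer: 3384576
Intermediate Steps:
V(Q) = -41 (V(Q) = 8 - 49 = -41)
C = 3384535 (C = 7 - (-2218 - 134)*(449 + 990) = 7 - (-2352)*1439 = 7 - 1*(-3384528) = 7 + 3384528 = 3384535)
C - V(-16) = 3384535 - 1*(-41) = 3384535 + 41 = 3384576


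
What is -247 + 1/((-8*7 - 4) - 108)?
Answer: -41497/168 ≈ -247.01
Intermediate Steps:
-247 + 1/((-8*7 - 4) - 108) = -247 + 1/((-56 - 4) - 108) = -247 + 1/(-60 - 108) = -247 + 1/(-168) = -247 - 1/168 = -41497/168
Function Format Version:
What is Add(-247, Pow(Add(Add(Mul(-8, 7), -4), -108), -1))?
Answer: Rational(-41497, 168) ≈ -247.01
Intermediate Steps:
Add(-247, Pow(Add(Add(Mul(-8, 7), -4), -108), -1)) = Add(-247, Pow(Add(Add(-56, -4), -108), -1)) = Add(-247, Pow(Add(-60, -108), -1)) = Add(-247, Pow(-168, -1)) = Add(-247, Rational(-1, 168)) = Rational(-41497, 168)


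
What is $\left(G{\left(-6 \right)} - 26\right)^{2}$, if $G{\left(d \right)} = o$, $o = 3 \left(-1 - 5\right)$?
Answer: $1936$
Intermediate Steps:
$o = -18$ ($o = 3 \left(-1 - 5\right) = 3 \left(-6\right) = -18$)
$G{\left(d \right)} = -18$
$\left(G{\left(-6 \right)} - 26\right)^{2} = \left(-18 - 26\right)^{2} = \left(-44\right)^{2} = 1936$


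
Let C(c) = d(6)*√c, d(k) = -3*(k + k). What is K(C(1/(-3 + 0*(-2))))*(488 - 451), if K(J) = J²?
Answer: -15984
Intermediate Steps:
d(k) = -6*k
C(c) = -36*√c (C(c) = (-6*6)*√c = -36*√c)
K(C(1/(-3 + 0*(-2))))*(488 - 451) = (-36*I*√3/3)²*(488 - 451) = (-36*I*√3/3)²*37 = (-12*I*√3)²*37 = -432*37 = -15984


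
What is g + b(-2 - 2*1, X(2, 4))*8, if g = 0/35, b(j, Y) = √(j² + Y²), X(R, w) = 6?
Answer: 16*√13 ≈ 57.689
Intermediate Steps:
b(j, Y) = √(Y² + j²)
g = 0 (g = 0*(1/35) = 0)
g + b(-2 - 2*1, X(2, 4))*8 = 0 + √(6² + (-2 - 2*1)²)*8 = 0 + √(36 + (-2 - 2)²)*8 = 0 + √(36 + (-4)²)*8 = 0 + √(36 + 16)*8 = 0 + √52*8 = 0 + (2*√13)*8 = 0 + 16*√13 = 16*√13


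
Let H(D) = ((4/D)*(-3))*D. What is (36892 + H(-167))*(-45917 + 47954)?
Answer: 75124560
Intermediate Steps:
H(D) = -12 (H(D) = (-12/D)*D = -12)
(36892 + H(-167))*(-45917 + 47954) = (36892 - 12)*(-45917 + 47954) = 36880*2037 = 75124560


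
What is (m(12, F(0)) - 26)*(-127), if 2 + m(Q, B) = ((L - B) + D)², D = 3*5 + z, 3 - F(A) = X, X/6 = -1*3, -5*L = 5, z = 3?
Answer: 1524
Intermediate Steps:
L = -1 (L = -⅕*5 = -1)
X = -18 (X = 6*(-1*3) = 6*(-3) = -18)
F(A) = 21 (F(A) = 3 - 1*(-18) = 3 + 18 = 21)
D = 18 (D = 3*5 + 3 = 15 + 3 = 18)
m(Q, B) = -2 + (17 - B)² (m(Q, B) = -2 + ((-1 - B) + 18)² = -2 + (17 - B)²)
(m(12, F(0)) - 26)*(-127) = ((-2 + (-17 + 21)²) - 26)*(-127) = ((-2 + 4²) - 26)*(-127) = ((-2 + 16) - 26)*(-127) = (14 - 26)*(-127) = -12*(-127) = 1524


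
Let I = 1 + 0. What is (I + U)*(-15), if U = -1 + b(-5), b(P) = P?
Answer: 75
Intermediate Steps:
I = 1
U = -6 (U = -1 - 5 = -6)
(I + U)*(-15) = (1 - 6)*(-15) = -5*(-15) = 75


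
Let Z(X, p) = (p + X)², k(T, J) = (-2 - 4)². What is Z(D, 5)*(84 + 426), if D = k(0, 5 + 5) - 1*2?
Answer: 775710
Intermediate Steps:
k(T, J) = 36 (k(T, J) = (-6)² = 36)
D = 34 (D = 36 - 1*2 = 36 - 2 = 34)
Z(X, p) = (X + p)²
Z(D, 5)*(84 + 426) = (34 + 5)²*(84 + 426) = 39²*510 = 1521*510 = 775710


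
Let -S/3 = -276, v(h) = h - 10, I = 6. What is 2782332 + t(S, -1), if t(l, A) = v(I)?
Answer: 2782328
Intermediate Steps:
v(h) = -10 + h
S = 828 (S = -3*(-276) = 828)
t(l, A) = -4 (t(l, A) = -10 + 6 = -4)
2782332 + t(S, -1) = 2782332 - 4 = 2782328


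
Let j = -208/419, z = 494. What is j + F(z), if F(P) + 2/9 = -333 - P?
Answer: -3121327/3771 ≈ -827.72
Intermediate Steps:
F(P) = -2999/9 - P (F(P) = -2/9 + (-333 - P) = -2999/9 - P)
j = -208/419 (j = -208*1/419 = -208/419 ≈ -0.49642)
j + F(z) = -208/419 + (-2999/9 - 1*494) = -208/419 + (-2999/9 - 494) = -208/419 - 7445/9 = -3121327/3771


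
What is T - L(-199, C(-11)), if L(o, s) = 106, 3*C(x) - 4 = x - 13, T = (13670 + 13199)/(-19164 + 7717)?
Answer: -1240251/11447 ≈ -108.35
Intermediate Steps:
T = -26869/11447 (T = 26869/(-11447) = 26869*(-1/11447) = -26869/11447 ≈ -2.3473)
C(x) = -3 + x/3 (C(x) = 4/3 + (x - 13)/3 = 4/3 + (-13 + x)/3 = 4/3 + (-13/3 + x/3) = -3 + x/3)
T - L(-199, C(-11)) = -26869/11447 - 1*106 = -26869/11447 - 106 = -1240251/11447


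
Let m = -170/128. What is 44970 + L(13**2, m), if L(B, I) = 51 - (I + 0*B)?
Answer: 2881429/64 ≈ 45022.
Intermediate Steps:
m = -85/64 (m = -170*1/128 = -85/64 ≈ -1.3281)
L(B, I) = 51 - I (L(B, I) = 51 - (I + 0) = 51 - I)
44970 + L(13**2, m) = 44970 + (51 - 1*(-85/64)) = 44970 + (51 + 85/64) = 44970 + 3349/64 = 2881429/64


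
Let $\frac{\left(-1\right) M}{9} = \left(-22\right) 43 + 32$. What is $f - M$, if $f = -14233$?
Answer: $-22459$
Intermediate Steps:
$M = 8226$ ($M = - 9 \left(\left(-22\right) 43 + 32\right) = - 9 \left(-946 + 32\right) = \left(-9\right) \left(-914\right) = 8226$)
$f - M = -14233 - 8226 = -22459$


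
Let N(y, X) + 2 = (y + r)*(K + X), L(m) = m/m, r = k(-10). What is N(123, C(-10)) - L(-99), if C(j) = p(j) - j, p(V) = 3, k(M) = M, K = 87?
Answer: 11297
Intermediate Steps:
r = -10
L(m) = 1
C(j) = 3 - j
N(y, X) = -2 + (-10 + y)*(87 + X) (N(y, X) = -2 + (y - 10)*(87 + X) = -2 + (-10 + y)*(87 + X))
N(123, C(-10)) - L(-99) = (-872 - 10*(3 - 1*(-10)) + 87*123 + (3 - 1*(-10))*123) - 1*1 = (-872 - 10*(3 + 10) + 10701 + (3 + 10)*123) - 1 = (-872 - 10*13 + 10701 + 13*123) - 1 = (-872 - 130 + 10701 + 1599) - 1 = 11298 - 1 = 11297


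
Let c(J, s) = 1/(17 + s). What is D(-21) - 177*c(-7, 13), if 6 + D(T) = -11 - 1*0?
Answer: -229/10 ≈ -22.900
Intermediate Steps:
D(T) = -17 (D(T) = -6 + (-11 - 1*0) = -6 + (-11 + 0) = -6 - 11 = -17)
D(-21) - 177*c(-7, 13) = -17 - 177/(17 + 13) = -17 - 177/30 = -17 - 177*1/30 = -17 - 59/10 = -229/10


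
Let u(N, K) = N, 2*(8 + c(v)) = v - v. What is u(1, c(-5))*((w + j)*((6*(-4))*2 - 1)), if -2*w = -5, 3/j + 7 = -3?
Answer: -539/5 ≈ -107.80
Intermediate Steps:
j = -3/10 (j = 3/(-7 - 3) = 3/(-10) = 3*(-⅒) = -3/10 ≈ -0.30000)
w = 5/2 (w = -½*(-5) = 5/2 ≈ 2.5000)
c(v) = -8 (c(v) = -8 + (v - v)/2 = -8 + (½)*0 = -8 + 0 = -8)
u(1, c(-5))*((w + j)*((6*(-4))*2 - 1)) = 1*((5/2 - 3/10)*((6*(-4))*2 - 1)) = 1*(11*(-24*2 - 1)/5) = 1*(11*(-48 - 1)/5) = 1*((11/5)*(-49)) = 1*(-539/5) = -539/5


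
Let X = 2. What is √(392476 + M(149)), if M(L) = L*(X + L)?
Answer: 5*√16599 ≈ 644.19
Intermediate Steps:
M(L) = L*(2 + L)
√(392476 + M(149)) = √(392476 + 149*(2 + 149)) = √(392476 + 149*151) = √(392476 + 22499) = √414975 = 5*√16599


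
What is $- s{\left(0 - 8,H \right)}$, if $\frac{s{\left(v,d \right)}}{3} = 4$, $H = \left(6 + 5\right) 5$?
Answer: $-12$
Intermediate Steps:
$H = 55$ ($H = 11 \cdot 5 = 55$)
$s{\left(v,d \right)} = 12$ ($s{\left(v,d \right)} = 3 \cdot 4 = 12$)
$- s{\left(0 - 8,H \right)} = \left(-1\right) 12 = -12$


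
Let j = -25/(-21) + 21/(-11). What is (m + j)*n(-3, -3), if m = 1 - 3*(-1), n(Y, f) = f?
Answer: -758/77 ≈ -9.8442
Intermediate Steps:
j = -166/231 (j = -25*(-1/21) + 21*(-1/11) = 25/21 - 21/11 = -166/231 ≈ -0.71861)
m = 4 (m = 1 + 3 = 4)
(m + j)*n(-3, -3) = (4 - 166/231)*(-3) = (758/231)*(-3) = -758/77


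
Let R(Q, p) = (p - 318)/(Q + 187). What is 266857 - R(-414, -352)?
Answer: 60575869/227 ≈ 2.6685e+5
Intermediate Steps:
R(Q, p) = (-318 + p)/(187 + Q)
266857 - R(-414, -352) = 266857 - (-318 - 352)/(187 - 414) = 266857 - (-670)/(-227) = 266857 - (-1)*(-670)/227 = 266857 - 1*670/227 = 266857 - 670/227 = 60575869/227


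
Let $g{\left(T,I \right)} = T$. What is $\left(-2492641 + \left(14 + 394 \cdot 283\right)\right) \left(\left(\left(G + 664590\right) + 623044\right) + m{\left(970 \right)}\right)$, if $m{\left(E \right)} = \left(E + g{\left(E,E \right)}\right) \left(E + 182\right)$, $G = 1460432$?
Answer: $-11865017294250$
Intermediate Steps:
$m{\left(E \right)} = 2 E \left(182 + E\right)$ ($m{\left(E \right)} = \left(E + E\right) \left(E + 182\right) = 2 E \left(182 + E\right)$)
$\left(-2492641 + \left(14 + 394 \cdot 283\right)\right) \left(\left(\left(G + 664590\right) + 623044\right) + m{\left(970 \right)}\right) = \left(-2492641 + \left(14 + 394 \cdot 283\right)\right) \left(\left(\left(1460432 + 664590\right) + 623044\right) + 2 \cdot 970 \left(182 + 970\right)\right) = \left(-2492641 + \left(14 + 111502\right)\right) \left(\left(2125022 + 623044\right) + 2 \cdot 970 \cdot 1152\right) = \left(-2492641 + 111516\right) \left(2748066 + 2234880\right) = \left(-2381125\right) 4982946 = -11865017294250$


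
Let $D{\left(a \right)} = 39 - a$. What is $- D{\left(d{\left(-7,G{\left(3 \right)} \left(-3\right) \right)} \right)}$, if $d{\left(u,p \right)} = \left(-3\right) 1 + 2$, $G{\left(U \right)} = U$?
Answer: $-40$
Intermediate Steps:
$d{\left(u,p \right)} = -1$ ($d{\left(u,p \right)} = -3 + 2 = -1$)
$- D{\left(d{\left(-7,G{\left(3 \right)} \left(-3\right) \right)} \right)} = - (39 - -1) = - (39 + 1) = \left(-1\right) 40 = -40$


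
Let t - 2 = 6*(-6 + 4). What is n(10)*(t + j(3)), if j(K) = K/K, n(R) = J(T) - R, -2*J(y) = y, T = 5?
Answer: 225/2 ≈ 112.50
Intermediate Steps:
J(y) = -y/2
n(R) = -5/2 - R (n(R) = -½*5 - R = -5/2 - R)
j(K) = 1
t = -10 (t = 2 + 6*(-6 + 4) = 2 + 6*(-2) = 2 - 12 = -10)
n(10)*(t + j(3)) = (-5/2 - 1*10)*(-10 + 1) = (-5/2 - 10)*(-9) = -25/2*(-9) = 225/2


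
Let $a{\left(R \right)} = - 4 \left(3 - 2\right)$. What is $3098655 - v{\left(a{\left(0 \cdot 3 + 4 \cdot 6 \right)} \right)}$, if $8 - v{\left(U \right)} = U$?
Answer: $3098643$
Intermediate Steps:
$a{\left(R \right)} = -4$ ($a{\left(R \right)} = \left(-4\right) 1 = -4$)
$v{\left(U \right)} = 8 - U$
$3098655 - v{\left(a{\left(0 \cdot 3 + 4 \cdot 6 \right)} \right)} = 3098655 - \left(8 - -4\right) = 3098655 - \left(8 + 4\right) = 3098655 - 12 = 3098643$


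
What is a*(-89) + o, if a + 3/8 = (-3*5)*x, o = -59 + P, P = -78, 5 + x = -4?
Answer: -96949/8 ≈ -12119.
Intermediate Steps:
x = -9 (x = -5 - 4 = -9)
o = -137 (o = -59 - 78 = -137)
a = 1077/8 (a = -3/8 - 3*5*(-9) = -3/8 - 15*(-9) = -3/8 + 135 = 1077/8 ≈ 134.63)
a*(-89) + o = (1077/8)*(-89) - 137 = -95853/8 - 137 = -96949/8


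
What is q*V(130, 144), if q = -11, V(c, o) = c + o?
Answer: -3014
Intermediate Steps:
q*V(130, 144) = -11*(130 + 144) = -11*274 = -3014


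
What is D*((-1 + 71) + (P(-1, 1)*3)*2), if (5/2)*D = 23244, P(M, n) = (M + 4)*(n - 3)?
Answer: 1580592/5 ≈ 3.1612e+5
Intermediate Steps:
P(M, n) = (-3 + n)*(4 + M) (P(M, n) = (4 + M)*(-3 + n) = (-3 + n)*(4 + M))
D = 46488/5 (D = (2/5)*23244 = 46488/5 ≈ 9297.6)
D*((-1 + 71) + (P(-1, 1)*3)*2) = 46488*((-1 + 71) + ((-12 - 3*(-1) + 4*1 - 1*1)*3)*2)/5 = 46488*(70 + ((-12 + 3 + 4 - 1)*3)*2)/5 = 46488*(70 - 6*3*2)/5 = 46488*(70 - 18*2)/5 = 46488*(70 - 36)/5 = (46488/5)*34 = 1580592/5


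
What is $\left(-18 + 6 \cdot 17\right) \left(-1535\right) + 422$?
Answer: $-128518$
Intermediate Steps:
$\left(-18 + 6 \cdot 17\right) \left(-1535\right) + 422 = \left(-18 + 102\right) \left(-1535\right) + 422 = 84 \left(-1535\right) + 422 = -128940 + 422 = -128518$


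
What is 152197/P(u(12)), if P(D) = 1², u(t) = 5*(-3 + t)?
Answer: 152197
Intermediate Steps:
u(t) = -15 + 5*t
P(D) = 1
152197/P(u(12)) = 152197/1 = 152197*1 = 152197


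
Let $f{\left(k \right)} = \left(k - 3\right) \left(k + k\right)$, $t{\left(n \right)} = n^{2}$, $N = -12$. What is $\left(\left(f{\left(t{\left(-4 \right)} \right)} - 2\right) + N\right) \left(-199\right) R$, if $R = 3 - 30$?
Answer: $2159946$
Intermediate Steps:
$f{\left(k \right)} = 2 k \left(-3 + k\right)$ ($f{\left(k \right)} = \left(-3 + k\right) 2 k = 2 k \left(-3 + k\right)$)
$R = -27$ ($R = 3 - 30 = -27$)
$\left(\left(f{\left(t{\left(-4 \right)} \right)} - 2\right) + N\right) \left(-199\right) R = \left(\left(2 \left(-4\right)^{2} \left(-3 + \left(-4\right)^{2}\right) - 2\right) - 12\right) \left(-199\right) \left(-27\right) = \left(\left(2 \cdot 16 \left(-3 + 16\right) - 2\right) - 12\right) \left(-199\right) \left(-27\right) = \left(\left(2 \cdot 16 \cdot 13 - 2\right) - 12\right) \left(-199\right) \left(-27\right) = \left(\left(416 - 2\right) - 12\right) \left(-199\right) \left(-27\right) = \left(414 - 12\right) \left(-199\right) \left(-27\right) = 402 \left(-199\right) \left(-27\right) = \left(-79998\right) \left(-27\right) = 2159946$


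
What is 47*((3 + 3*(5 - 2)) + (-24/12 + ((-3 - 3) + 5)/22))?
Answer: 10293/22 ≈ 467.86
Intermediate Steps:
47*((3 + 3*(5 - 2)) + (-24/12 + ((-3 - 3) + 5)/22)) = 47*((3 + 3*3) + (-24*1/12 + (-6 + 5)*(1/22))) = 47*((3 + 9) + (-2 - 1*1/22)) = 47*(12 + (-2 - 1/22)) = 47*(12 - 45/22) = 47*(219/22) = 10293/22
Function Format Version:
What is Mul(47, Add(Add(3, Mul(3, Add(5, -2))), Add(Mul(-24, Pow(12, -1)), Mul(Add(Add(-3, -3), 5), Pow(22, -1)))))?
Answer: Rational(10293, 22) ≈ 467.86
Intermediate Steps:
Mul(47, Add(Add(3, Mul(3, Add(5, -2))), Add(Mul(-24, Pow(12, -1)), Mul(Add(Add(-3, -3), 5), Pow(22, -1))))) = Mul(47, Add(Add(3, Mul(3, 3)), Add(Mul(-24, Rational(1, 12)), Mul(Add(-6, 5), Rational(1, 22))))) = Mul(47, Add(Add(3, 9), Add(-2, Mul(-1, Rational(1, 22))))) = Mul(47, Add(12, Add(-2, Rational(-1, 22)))) = Mul(47, Add(12, Rational(-45, 22))) = Mul(47, Rational(219, 22)) = Rational(10293, 22)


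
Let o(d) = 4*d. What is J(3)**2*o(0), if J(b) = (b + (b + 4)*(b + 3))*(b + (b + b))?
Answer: 0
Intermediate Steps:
J(b) = 3*b*(b + (3 + b)*(4 + b)) (J(b) = (b + (4 + b)*(3 + b))*(b + 2*b) = (b + (3 + b)*(4 + b))*(3*b) = 3*b*(b + (3 + b)*(4 + b)))
J(3)**2*o(0) = (3*3*(12 + 3**2 + 8*3))**2*(4*0) = (3*3*(12 + 9 + 24))**2*0 = (3*3*45)**2*0 = 405**2*0 = 164025*0 = 0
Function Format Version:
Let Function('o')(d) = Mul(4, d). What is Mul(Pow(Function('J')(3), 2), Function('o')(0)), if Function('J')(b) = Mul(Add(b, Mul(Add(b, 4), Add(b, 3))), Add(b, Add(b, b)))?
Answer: 0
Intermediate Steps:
Function('J')(b) = Mul(3, b, Add(b, Mul(Add(3, b), Add(4, b)))) (Function('J')(b) = Mul(Add(b, Mul(Add(4, b), Add(3, b))), Add(b, Mul(2, b))) = Mul(Add(b, Mul(Add(3, b), Add(4, b))), Mul(3, b)) = Mul(3, b, Add(b, Mul(Add(3, b), Add(4, b)))))
Mul(Pow(Function('J')(3), 2), Function('o')(0)) = Mul(Pow(Mul(3, 3, Add(12, Pow(3, 2), Mul(8, 3))), 2), Mul(4, 0)) = Mul(Pow(Mul(3, 3, Add(12, 9, 24)), 2), 0) = Mul(Pow(Mul(3, 3, 45), 2), 0) = Mul(Pow(405, 2), 0) = Mul(164025, 0) = 0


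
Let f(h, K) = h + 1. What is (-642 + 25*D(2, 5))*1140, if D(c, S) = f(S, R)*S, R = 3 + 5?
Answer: 123120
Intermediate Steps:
R = 8
f(h, K) = 1 + h
D(c, S) = S*(1 + S) (D(c, S) = (1 + S)*S = S*(1 + S))
(-642 + 25*D(2, 5))*1140 = (-642 + 25*(5*(1 + 5)))*1140 = (-642 + 25*(5*6))*1140 = (-642 + 25*30)*1140 = (-642 + 750)*1140 = 108*1140 = 123120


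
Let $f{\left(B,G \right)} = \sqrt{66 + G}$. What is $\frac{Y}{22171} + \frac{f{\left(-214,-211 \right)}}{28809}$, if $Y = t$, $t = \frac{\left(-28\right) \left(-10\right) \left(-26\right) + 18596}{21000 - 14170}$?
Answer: $\frac{5658}{75713965} + \frac{i \sqrt{145}}{28809} \approx 7.4729 \cdot 10^{-5} + 0.00041798 i$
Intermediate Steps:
$t = \frac{5658}{3415}$ ($t = \frac{280 \left(-26\right) + 18596}{6830} = \left(-7280 + 18596\right) \frac{1}{6830} = 11316 \cdot \frac{1}{6830} = \frac{5658}{3415} \approx 1.6568$)
$Y = \frac{5658}{3415} \approx 1.6568$
$\frac{Y}{22171} + \frac{f{\left(-214,-211 \right)}}{28809} = \frac{5658}{3415 \cdot 22171} + \frac{\sqrt{66 - 211}}{28809} = \frac{5658}{3415} \cdot \frac{1}{22171} + \sqrt{-145} \cdot \frac{1}{28809} = \frac{5658}{75713965} + i \sqrt{145} \cdot \frac{1}{28809} = \frac{5658}{75713965} + \frac{i \sqrt{145}}{28809}$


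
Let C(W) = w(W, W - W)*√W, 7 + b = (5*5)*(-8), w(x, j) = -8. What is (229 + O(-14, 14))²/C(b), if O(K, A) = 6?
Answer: 55225*I*√23/552 ≈ 479.8*I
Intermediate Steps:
b = -207 (b = -7 + (5*5)*(-8) = -7 + 25*(-8) = -7 - 200 = -207)
C(W) = -8*√W
(229 + O(-14, 14))²/C(b) = (229 + 6)²/((-24*I*√23)) = 235²/((-24*I*√23)) = 55225/((-24*I*√23)) = 55225*(I*√23/552) = 55225*I*√23/552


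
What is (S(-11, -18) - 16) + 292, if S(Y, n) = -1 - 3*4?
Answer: 263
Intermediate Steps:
S(Y, n) = -13 (S(Y, n) = -1 - 12 = -13)
(S(-11, -18) - 16) + 292 = (-13 - 16) + 292 = -29 + 292 = 263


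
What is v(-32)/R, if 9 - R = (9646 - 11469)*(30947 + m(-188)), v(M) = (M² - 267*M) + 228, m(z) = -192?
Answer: 4898/28033187 ≈ 0.00017472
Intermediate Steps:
v(M) = 228 + M² - 267*M
R = 56066374 (R = 9 - (9646 - 11469)*(30947 - 192) = 9 - (-1823)*30755 = 9 - 1*(-56066365) = 9 + 56066365 = 56066374)
v(-32)/R = (228 + (-32)² - 267*(-32))/56066374 = (228 + 1024 + 8544)*(1/56066374) = 9796*(1/56066374) = 4898/28033187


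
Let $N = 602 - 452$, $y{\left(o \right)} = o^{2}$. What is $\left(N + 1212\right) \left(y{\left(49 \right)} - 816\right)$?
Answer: $2158770$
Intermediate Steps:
$N = 150$
$\left(N + 1212\right) \left(y{\left(49 \right)} - 816\right) = \left(150 + 1212\right) \left(49^{2} - 816\right) = 1362 \left(2401 - 816\right) = 1362 \cdot 1585 = 2158770$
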